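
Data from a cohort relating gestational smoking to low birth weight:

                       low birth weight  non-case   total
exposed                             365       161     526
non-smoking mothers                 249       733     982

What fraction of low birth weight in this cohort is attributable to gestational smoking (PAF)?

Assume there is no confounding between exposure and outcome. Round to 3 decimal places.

p₁ = P(outcome | exposed) = 365/526 = 0.69392
p₀ = P(outcome | unexposed) = 249/982 = 0.25356
Exposure prevalence π = 526/1508 = 0.34881; overall risk P(Y=1) = 0.40716.
Under exogeneity, PAF = [P(Y=1) − p₀]/P(Y=1).
PAF = (0.40716 − 0.25356) / 0.40716 ≈ 0.3772

PAF ≈ 0.377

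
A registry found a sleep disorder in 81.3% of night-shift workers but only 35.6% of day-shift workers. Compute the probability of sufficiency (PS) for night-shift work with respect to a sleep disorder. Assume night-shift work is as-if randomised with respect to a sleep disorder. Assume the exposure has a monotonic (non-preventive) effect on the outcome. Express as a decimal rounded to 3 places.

p₁ = 0.813, p₀ = 0.356.
Under exogeneity and monotonicity, PS = (p₁ − p₀) / (1 − p₀).
PS = (0.813 − 0.356) / (1 − 0.356) = 0.457 / 0.644 ≈ 0.7096

PS ≈ 0.710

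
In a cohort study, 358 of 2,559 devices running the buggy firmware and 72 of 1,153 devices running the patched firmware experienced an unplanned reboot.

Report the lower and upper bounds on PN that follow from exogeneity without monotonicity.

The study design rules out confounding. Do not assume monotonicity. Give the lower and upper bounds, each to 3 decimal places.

0.554 ≤ PN ≤ 1.000

p₁ = P(outcome | exposed) = 358/2559 = 0.1399
p₀ = P(outcome | unexposed) = 72/1153 = 0.062446
Under exogeneity alone the bounds on PN are max{0,(p₁−p₀)/p₁} ≤ PN ≤ min{1,(1−p₀)/p₁}.
  lower = (p₁ − p₀)/p₁ = 0.077453 / 0.1399 ≈ 0.5536
  upper = min{1, (1 − p₀)/p₁} = 0.93755 / 0.1399 ≈ 6.7017 → capped at 1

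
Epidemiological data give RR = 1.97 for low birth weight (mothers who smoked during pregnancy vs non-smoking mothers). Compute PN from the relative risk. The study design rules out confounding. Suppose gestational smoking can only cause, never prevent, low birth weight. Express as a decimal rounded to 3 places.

Under exogeneity and monotonicity, PN = (RR − 1) / RR = 1 − 1/RR.
PN = (1.97 − 1) / 1.97 = 0.97 / 1.97 ≈ 0.4924

PN ≈ 0.492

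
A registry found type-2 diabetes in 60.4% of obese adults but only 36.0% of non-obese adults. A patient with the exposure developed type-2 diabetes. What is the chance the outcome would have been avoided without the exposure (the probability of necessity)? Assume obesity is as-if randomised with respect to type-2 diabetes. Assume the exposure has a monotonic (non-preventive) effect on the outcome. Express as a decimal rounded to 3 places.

PN ≈ 0.404

p₁ = 0.604, p₀ = 0.36.
Under exogeneity and monotonicity, PN = (p₁ − p₀) / p₁.
PN = (0.604 − 0.36) / 0.604 = 0.244 / 0.604 ≈ 0.4040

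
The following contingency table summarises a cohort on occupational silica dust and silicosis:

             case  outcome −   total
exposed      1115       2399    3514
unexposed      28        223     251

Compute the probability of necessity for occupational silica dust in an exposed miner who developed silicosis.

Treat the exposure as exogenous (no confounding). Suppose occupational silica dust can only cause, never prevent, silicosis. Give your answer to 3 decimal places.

p₁ = P(outcome | exposed) = 1115/3514 = 0.3173
p₀ = P(outcome | unexposed) = 28/251 = 0.11155
Under exogeneity and monotonicity, PN = (p₁ − p₀)/p₁.
PN = (0.3173 − 0.11155) / 0.3173 ≈ 0.6484

PN ≈ 0.648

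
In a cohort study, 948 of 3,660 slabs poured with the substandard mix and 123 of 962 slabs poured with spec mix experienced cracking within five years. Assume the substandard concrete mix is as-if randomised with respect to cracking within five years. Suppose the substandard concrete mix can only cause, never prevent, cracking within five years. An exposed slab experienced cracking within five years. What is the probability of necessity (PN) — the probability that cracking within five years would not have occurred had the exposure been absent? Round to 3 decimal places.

PN ≈ 0.506

p₁ = P(outcome | exposed) = 948/3660 = 0.25902
p₀ = P(outcome | unexposed) = 123/962 = 0.12786
Under exogeneity and monotonicity, PN = (p₁ − p₀) / p₁.
PN = (0.25902 − 0.12786) / 0.25902 = 0.13116 / 0.25902 ≈ 0.5064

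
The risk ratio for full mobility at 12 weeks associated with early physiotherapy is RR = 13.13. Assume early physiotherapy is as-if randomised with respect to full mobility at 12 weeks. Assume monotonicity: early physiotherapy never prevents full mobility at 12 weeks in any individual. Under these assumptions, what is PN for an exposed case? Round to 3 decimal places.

PN ≈ 0.924

Under exogeneity and monotonicity, PN = (RR − 1) / RR = 1 − 1/RR.
PN = (13.13 − 1) / 13.13 = 12.13 / 13.13 ≈ 0.9238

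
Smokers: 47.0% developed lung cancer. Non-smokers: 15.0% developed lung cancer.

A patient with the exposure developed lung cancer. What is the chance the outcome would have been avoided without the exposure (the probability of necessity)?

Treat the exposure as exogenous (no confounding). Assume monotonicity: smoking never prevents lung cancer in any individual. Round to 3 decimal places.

p₁ = 0.47, p₀ = 0.15.
Under exogeneity and monotonicity, PN = (p₁ − p₀) / p₁.
PN = (0.47 − 0.15) / 0.47 = 0.32 / 0.47 ≈ 0.6809

PN ≈ 0.681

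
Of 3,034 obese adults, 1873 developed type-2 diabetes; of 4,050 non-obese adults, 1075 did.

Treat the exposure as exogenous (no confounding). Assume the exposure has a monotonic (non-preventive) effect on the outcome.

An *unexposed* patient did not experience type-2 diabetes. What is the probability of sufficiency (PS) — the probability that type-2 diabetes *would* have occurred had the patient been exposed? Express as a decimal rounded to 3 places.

PS ≈ 0.479

p₁ = P(outcome | exposed) = 1873/3034 = 0.61734
p₀ = P(outcome | unexposed) = 1075/4050 = 0.26543
Under exogeneity and monotonicity, PS = (p₁ − p₀) / (1 − p₀).
PS = (0.61734 − 0.26543) / (1 − 0.26543) = 0.3519 / 0.73457 ≈ 0.4791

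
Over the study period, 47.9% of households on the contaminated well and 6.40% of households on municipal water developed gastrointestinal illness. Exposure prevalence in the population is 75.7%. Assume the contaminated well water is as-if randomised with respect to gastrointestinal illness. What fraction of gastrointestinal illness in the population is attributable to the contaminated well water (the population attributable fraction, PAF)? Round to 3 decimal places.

PAF ≈ 0.831

p₁ = 0.479, p₀ = 0.064.
Overall risk P(Y=1) = π·p₁ + (1−π)·p₀ = 0.757×0.479 + 0.243×0.064 = 0.37816.
Under exogeneity, PAF = [P(Y=1) − p₀] / P(Y=1).
PAF = (0.37816 − 0.064) / 0.37816 ≈ 0.8308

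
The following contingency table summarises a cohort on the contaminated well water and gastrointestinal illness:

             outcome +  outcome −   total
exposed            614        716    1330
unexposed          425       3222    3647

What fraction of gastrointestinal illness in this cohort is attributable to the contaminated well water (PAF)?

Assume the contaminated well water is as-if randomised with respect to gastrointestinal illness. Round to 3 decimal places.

PAF ≈ 0.442

p₁ = P(outcome | exposed) = 614/1330 = 0.46165
p₀ = P(outcome | unexposed) = 425/3647 = 0.11653
Exposure prevalence π = 1330/4977 = 0.26723; overall risk P(Y=1) = 0.20876.
Under exogeneity, PAF = [P(Y=1) − p₀]/P(Y=1).
PAF = (0.20876 − 0.11653) / 0.20876 ≈ 0.4418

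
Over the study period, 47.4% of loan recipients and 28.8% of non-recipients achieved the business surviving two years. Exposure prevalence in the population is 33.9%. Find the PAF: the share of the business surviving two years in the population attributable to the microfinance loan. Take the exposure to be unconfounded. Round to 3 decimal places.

p₁ = 0.474, p₀ = 0.288.
Overall risk P(Y=1) = π·p₁ + (1−π)·p₀ = 0.339×0.474 + 0.661×0.288 = 0.35105.
Under exogeneity, PAF = [P(Y=1) − p₀] / P(Y=1).
PAF = (0.35105 − 0.288) / 0.35105 ≈ 0.1796

PAF ≈ 0.180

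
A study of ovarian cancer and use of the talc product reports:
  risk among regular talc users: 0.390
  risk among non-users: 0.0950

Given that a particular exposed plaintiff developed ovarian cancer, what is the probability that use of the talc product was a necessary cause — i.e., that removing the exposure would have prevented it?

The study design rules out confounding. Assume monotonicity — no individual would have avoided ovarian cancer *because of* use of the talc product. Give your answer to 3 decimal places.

PN ≈ 0.756

Let p₁ = 0.39, p₀ = 0.095.
Under exogeneity and monotonicity, PN = (p₁ − p₀) / p₁.
PN = (0.39 − 0.095) / 0.39 = 0.295 / 0.39 ≈ 0.7564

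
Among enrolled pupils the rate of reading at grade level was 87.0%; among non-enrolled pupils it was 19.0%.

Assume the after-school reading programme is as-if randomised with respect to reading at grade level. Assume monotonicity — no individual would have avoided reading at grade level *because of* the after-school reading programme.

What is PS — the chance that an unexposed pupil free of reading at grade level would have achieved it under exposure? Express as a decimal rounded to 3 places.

p₁ = 0.87, p₀ = 0.19.
Under exogeneity and monotonicity, PS = (p₁ − p₀) / (1 − p₀).
PS = (0.87 − 0.19) / (1 − 0.19) = 0.68 / 0.81 ≈ 0.8395

PS ≈ 0.840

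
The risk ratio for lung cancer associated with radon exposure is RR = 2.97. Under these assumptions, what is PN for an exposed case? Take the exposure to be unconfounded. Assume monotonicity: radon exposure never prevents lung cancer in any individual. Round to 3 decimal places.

PN ≈ 0.663

Under exogeneity and monotonicity, PN = (RR − 1) / RR = 1 − 1/RR.
PN = (2.97 − 1) / 2.97 = 1.97 / 2.97 ≈ 0.6633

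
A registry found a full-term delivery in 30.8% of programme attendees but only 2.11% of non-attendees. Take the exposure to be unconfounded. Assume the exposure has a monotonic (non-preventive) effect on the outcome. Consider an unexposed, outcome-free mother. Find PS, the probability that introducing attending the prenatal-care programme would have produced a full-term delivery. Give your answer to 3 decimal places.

PS ≈ 0.293

p₁ = 0.308, p₀ = 0.0211.
Under exogeneity and monotonicity, PS = (p₁ − p₀) / (1 − p₀).
PS = (0.308 − 0.0211) / (1 − 0.0211) = 0.2869 / 0.9789 ≈ 0.2931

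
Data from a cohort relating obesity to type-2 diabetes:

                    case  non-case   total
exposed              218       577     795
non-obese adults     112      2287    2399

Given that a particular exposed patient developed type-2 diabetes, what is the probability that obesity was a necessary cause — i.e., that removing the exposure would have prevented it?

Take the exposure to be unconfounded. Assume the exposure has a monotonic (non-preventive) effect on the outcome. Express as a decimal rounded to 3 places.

PN ≈ 0.830

p₁ = P(outcome | exposed) = 218/795 = 0.27421
p₀ = P(outcome | unexposed) = 112/2399 = 0.046686
Under exogeneity and monotonicity, PN = (p₁ − p₀)/p₁.
PN = (0.27421 − 0.046686) / 0.27421 ≈ 0.8297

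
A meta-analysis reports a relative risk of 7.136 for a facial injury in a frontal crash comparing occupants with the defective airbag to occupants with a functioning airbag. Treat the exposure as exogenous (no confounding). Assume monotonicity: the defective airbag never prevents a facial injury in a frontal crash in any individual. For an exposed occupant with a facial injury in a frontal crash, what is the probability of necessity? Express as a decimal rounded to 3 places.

Under exogeneity and monotonicity, PN = (RR − 1) / RR = 1 − 1/RR.
PN = (7.136 − 1) / 7.136 = 6.136 / 7.136 ≈ 0.8599

PN ≈ 0.860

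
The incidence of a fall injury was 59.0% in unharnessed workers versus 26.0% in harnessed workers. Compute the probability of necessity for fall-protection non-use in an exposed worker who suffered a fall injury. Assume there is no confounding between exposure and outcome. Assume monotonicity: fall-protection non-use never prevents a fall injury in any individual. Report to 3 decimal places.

p₁ = 0.59, p₀ = 0.26.
Under exogeneity and monotonicity, PN = (p₁ − p₀) / p₁.
PN = (0.59 − 0.26) / 0.59 = 0.33 / 0.59 ≈ 0.5593

PN ≈ 0.559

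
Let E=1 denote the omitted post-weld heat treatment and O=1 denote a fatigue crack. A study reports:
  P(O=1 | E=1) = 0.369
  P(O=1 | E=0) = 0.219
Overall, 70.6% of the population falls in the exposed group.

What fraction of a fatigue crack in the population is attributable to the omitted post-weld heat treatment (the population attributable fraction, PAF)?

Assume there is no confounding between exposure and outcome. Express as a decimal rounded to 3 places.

PAF ≈ 0.326

Let p₁ = 0.369, p₀ = 0.219.
Overall risk P(Y=1) = π·p₁ + (1−π)·p₀ = 0.706×0.369 + 0.294×0.219 = 0.3249.
Under exogeneity, PAF = [P(Y=1) − p₀] / P(Y=1).
PAF = (0.3249 − 0.219) / 0.3249 ≈ 0.3259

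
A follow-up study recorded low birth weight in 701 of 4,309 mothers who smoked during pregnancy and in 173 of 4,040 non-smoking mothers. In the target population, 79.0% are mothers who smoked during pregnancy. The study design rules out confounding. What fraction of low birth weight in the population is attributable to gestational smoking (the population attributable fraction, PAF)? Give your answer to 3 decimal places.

PAF ≈ 0.689

p₁ = P(outcome | exposed) = 701/4309 = 0.16268
p₀ = P(outcome | unexposed) = 173/4040 = 0.042822
Overall risk P(Y=1) = π·p₁ + (1−π)·p₀ = 0.79×0.16268 + 0.21×0.042822 = 0.13751.
Under exogeneity, PAF = [P(Y=1) − p₀] / P(Y=1).
PAF = (0.13751 − 0.042822) / 0.13751 ≈ 0.6886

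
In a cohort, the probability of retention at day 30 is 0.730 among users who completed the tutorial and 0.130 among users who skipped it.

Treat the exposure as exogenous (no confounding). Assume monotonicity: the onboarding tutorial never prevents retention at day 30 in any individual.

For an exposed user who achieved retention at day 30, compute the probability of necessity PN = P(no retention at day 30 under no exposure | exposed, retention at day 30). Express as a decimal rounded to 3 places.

Let p₁ = 0.73, p₀ = 0.13.
Under exogeneity and monotonicity, PN = (p₁ − p₀) / p₁.
PN = (0.73 − 0.13) / 0.73 = 0.6 / 0.73 ≈ 0.8219

PN ≈ 0.822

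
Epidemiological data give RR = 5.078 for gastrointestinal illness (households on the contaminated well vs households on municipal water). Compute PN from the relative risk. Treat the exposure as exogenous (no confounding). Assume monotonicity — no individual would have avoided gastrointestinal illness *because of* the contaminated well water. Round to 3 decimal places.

PN ≈ 0.803

Under exogeneity and monotonicity, PN = (RR − 1) / RR = 1 − 1/RR.
PN = (5.078 − 1) / 5.078 = 4.078 / 5.078 ≈ 0.8031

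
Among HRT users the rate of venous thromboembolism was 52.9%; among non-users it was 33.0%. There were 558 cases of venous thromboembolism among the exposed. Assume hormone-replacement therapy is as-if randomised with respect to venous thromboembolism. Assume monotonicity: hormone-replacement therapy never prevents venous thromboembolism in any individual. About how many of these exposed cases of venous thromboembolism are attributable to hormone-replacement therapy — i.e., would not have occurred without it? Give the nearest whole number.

p₁ = 0.529, p₀ = 0.33.
PN = (p₁ − p₀)/p₁ = (0.529 − 0.33) / 0.529 ≈ 0.37618.
Attributable cases ≈ PN × (exposed cases) = 0.37618 × 558 ≈ 209.91.

about 210 cases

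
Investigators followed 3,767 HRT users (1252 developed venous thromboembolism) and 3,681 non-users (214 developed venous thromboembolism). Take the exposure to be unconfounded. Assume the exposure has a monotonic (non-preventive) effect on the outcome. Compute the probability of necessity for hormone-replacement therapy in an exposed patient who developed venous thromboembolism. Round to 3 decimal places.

PN ≈ 0.825

p₁ = P(outcome | exposed) = 1252/3767 = 0.33236
p₀ = P(outcome | unexposed) = 214/3681 = 0.058136
Under exogeneity and monotonicity, PN = (p₁ − p₀) / p₁.
PN = (0.33236 − 0.058136) / 0.33236 = 0.27422 / 0.33236 ≈ 0.8251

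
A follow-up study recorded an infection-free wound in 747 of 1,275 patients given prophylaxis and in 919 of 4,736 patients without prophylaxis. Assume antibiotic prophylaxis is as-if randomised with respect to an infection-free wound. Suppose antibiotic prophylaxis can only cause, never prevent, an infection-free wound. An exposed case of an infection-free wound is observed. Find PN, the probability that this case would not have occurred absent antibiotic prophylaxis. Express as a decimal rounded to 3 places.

PN ≈ 0.669

p₁ = P(outcome | exposed) = 747/1275 = 0.58588
p₀ = P(outcome | unexposed) = 919/4736 = 0.19405
Under exogeneity and monotonicity, PN = (p₁ − p₀) / p₁.
PN = (0.58588 − 0.19405) / 0.58588 = 0.39184 / 0.58588 ≈ 0.6688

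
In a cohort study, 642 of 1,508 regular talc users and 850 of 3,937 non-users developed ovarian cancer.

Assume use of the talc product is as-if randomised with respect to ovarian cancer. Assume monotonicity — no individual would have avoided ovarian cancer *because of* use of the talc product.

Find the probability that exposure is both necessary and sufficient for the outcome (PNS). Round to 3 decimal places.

PNS ≈ 0.210

p₁ = P(outcome | exposed) = 642/1508 = 0.42573
p₀ = P(outcome | unexposed) = 850/3937 = 0.2159
Under exogeneity and monotonicity, PNS = p₁ − p₀.
PNS = 0.42573 − 0.2159 = 0.20983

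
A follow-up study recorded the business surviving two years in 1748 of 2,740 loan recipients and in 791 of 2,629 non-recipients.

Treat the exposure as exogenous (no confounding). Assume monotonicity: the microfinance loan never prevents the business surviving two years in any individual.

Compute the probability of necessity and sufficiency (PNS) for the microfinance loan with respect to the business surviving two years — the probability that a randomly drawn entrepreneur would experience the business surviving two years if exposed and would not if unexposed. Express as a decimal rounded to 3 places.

PNS ≈ 0.337

p₁ = P(outcome | exposed) = 1748/2740 = 0.63796
p₀ = P(outcome | unexposed) = 791/2629 = 0.30087
Under exogeneity and monotonicity, PNS = p₁ − p₀.
PNS = 0.63796 − 0.30087 = 0.33708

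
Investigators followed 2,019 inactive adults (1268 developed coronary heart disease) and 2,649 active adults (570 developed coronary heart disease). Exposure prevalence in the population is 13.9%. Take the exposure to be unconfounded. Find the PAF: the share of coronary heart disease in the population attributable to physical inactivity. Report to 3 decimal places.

PAF ≈ 0.211

p₁ = P(outcome | exposed) = 1268/2019 = 0.62803
p₀ = P(outcome | unexposed) = 570/2649 = 0.21518
Overall risk P(Y=1) = π·p₁ + (1−π)·p₀ = 0.139×0.62803 + 0.861×0.21518 = 0.27256.
Under exogeneity, PAF = [P(Y=1) − p₀] / P(Y=1).
PAF = (0.27256 − 0.21518) / 0.27256 ≈ 0.2105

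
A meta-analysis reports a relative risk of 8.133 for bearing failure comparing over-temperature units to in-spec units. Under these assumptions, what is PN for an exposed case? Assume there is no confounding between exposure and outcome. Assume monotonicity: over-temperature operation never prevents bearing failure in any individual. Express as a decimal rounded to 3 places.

PN ≈ 0.877

Under exogeneity and monotonicity, PN = (RR − 1) / RR = 1 − 1/RR.
PN = (8.133 − 1) / 8.133 = 7.133 / 8.133 ≈ 0.8770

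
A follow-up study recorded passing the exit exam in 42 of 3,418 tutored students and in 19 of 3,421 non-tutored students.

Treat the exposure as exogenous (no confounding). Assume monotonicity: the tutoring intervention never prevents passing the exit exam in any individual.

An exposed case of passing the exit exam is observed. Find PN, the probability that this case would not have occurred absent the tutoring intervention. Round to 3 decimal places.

p₁ = P(outcome | exposed) = 42/3418 = 0.012288
p₀ = P(outcome | unexposed) = 19/3421 = 0.0055539
Under exogeneity and monotonicity, PN = (p₁ − p₀) / p₁.
PN = (0.012288 − 0.0055539) / 0.012288 = 0.006734 / 0.012288 ≈ 0.5480

PN ≈ 0.548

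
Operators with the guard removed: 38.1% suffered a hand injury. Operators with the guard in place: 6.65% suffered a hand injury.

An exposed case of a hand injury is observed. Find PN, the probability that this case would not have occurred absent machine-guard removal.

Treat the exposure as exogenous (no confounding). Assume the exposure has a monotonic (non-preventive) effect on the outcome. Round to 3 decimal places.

p₁ = 0.381, p₀ = 0.0665.
Under exogeneity and monotonicity, PN = (p₁ − p₀) / p₁.
PN = (0.381 − 0.0665) / 0.381 = 0.3145 / 0.381 ≈ 0.8255

PN ≈ 0.825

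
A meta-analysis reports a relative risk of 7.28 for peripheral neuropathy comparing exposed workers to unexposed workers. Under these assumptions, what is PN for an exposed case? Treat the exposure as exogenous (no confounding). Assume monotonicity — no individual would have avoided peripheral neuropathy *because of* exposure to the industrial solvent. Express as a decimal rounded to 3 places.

PN ≈ 0.863

Under exogeneity and monotonicity, PN = (RR − 1) / RR = 1 − 1/RR.
PN = (7.28 − 1) / 7.28 = 6.28 / 7.28 ≈ 0.8626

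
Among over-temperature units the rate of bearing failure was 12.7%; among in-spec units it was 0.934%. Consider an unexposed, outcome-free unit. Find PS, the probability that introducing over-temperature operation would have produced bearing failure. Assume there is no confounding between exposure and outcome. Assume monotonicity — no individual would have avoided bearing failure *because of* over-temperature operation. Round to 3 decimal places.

p₁ = 0.127, p₀ = 0.00934.
Under exogeneity and monotonicity, PS = (p₁ − p₀) / (1 − p₀).
PS = (0.127 − 0.00934) / (1 − 0.00934) = 0.11766 / 0.99066 ≈ 0.1188

PS ≈ 0.119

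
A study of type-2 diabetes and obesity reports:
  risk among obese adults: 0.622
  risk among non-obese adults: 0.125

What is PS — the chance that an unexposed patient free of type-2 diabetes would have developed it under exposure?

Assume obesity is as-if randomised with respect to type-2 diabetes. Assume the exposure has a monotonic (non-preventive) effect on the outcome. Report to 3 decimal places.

Let p₁ = 0.622, p₀ = 0.125.
Under exogeneity and monotonicity, PS = (p₁ − p₀) / (1 − p₀).
PS = (0.622 − 0.125) / (1 − 0.125) = 0.497 / 0.875 ≈ 0.5680

PS ≈ 0.568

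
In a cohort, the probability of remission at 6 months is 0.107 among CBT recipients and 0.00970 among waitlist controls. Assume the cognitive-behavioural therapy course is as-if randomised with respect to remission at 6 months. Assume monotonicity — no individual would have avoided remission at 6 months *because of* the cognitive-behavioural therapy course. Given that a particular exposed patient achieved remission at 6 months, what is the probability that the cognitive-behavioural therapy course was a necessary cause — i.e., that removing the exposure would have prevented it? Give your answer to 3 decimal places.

PN ≈ 0.909

Let p₁ = 0.107, p₀ = 0.0097.
Under exogeneity and monotonicity, PN = (p₁ − p₀) / p₁.
PN = (0.107 − 0.0097) / 0.107 = 0.0973 / 0.107 ≈ 0.9093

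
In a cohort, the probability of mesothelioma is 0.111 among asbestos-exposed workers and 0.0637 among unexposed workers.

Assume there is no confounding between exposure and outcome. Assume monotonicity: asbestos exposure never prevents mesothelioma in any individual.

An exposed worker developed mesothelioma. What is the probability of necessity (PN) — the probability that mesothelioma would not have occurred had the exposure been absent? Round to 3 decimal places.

Let p₁ = 0.111, p₀ = 0.0637.
Under exogeneity and monotonicity, PN = (p₁ − p₀) / p₁.
PN = (0.111 − 0.0637) / 0.111 = 0.0473 / 0.111 ≈ 0.4261

PN ≈ 0.426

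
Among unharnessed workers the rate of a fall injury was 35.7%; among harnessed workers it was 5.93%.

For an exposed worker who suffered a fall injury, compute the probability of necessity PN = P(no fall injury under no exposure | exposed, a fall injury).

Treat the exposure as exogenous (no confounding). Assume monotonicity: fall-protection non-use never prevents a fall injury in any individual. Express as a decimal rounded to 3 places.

PN ≈ 0.834

p₁ = 0.357, p₀ = 0.0593.
Under exogeneity and monotonicity, PN = (p₁ − p₀) / p₁.
PN = (0.357 − 0.0593) / 0.357 = 0.2977 / 0.357 ≈ 0.8339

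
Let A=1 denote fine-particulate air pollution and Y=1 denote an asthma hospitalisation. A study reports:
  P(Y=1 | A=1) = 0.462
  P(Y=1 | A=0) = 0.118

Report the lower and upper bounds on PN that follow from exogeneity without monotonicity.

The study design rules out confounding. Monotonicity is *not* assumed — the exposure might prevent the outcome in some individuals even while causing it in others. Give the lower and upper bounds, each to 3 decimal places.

Let p₁ = 0.462, p₀ = 0.118.
Under exogeneity alone the bounds on PN are max{0,(p₁−p₀)/p₁} ≤ PN ≤ min{1,(1−p₀)/p₁}.
  lower = (p₁ − p₀)/p₁ = 0.344 / 0.462 ≈ 0.7446
  upper = min{1, (1 − p₀)/p₁} = 0.882 / 0.462 ≈ 1.9091 → capped at 1

0.745 ≤ PN ≤ 1.000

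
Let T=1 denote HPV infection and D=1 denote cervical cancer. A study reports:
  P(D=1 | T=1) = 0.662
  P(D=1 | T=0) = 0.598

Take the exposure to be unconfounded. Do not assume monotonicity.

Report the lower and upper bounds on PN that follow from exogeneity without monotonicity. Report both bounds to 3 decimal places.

Let p₁ = 0.662, p₀ = 0.598.
Under exogeneity alone the bounds on PN are max{0,(p₁−p₀)/p₁} ≤ PN ≤ min{1,(1−p₀)/p₁}.
  lower = (p₁ − p₀)/p₁ = 0.064 / 0.662 ≈ 0.0967
  upper = min{1, (1 − p₀)/p₁} = 0.402 / 0.662 ≈ 0.6073

0.097 ≤ PN ≤ 0.607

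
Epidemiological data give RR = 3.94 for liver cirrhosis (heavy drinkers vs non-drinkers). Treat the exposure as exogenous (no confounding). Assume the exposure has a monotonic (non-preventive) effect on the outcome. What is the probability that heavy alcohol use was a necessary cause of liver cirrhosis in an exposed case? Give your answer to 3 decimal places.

PN ≈ 0.746

Under exogeneity and monotonicity, PN = (RR − 1) / RR = 1 − 1/RR.
PN = (3.94 − 1) / 3.94 = 2.94 / 3.94 ≈ 0.7462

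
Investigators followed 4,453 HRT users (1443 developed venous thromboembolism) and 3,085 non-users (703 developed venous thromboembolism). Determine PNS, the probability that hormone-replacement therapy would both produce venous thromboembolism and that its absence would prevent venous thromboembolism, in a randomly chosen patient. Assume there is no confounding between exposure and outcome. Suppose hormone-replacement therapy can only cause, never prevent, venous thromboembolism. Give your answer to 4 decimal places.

PNS ≈ 0.0962

p₁ = P(outcome | exposed) = 1443/4453 = 0.32405
p₀ = P(outcome | unexposed) = 703/3085 = 0.22788
Under exogeneity and monotonicity, PNS = p₁ − p₀.
PNS = 0.32405 − 0.22788 = 0.096174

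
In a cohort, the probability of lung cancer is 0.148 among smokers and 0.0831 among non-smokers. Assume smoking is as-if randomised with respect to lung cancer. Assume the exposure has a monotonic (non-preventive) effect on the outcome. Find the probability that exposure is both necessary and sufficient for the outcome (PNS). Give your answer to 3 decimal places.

PNS ≈ 0.065

Let p₁ = 0.148, p₀ = 0.0831.
Under exogeneity and monotonicity, PNS = p₁ − p₀.
PNS = 0.148 − 0.0831 = 0.0649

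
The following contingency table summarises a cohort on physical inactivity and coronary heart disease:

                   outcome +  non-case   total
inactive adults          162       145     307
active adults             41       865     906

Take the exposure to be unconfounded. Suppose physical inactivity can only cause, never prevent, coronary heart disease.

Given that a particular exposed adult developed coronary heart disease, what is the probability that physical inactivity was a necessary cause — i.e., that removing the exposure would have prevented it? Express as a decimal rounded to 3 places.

PN ≈ 0.914

p₁ = P(outcome | exposed) = 162/307 = 0.52769
p₀ = P(outcome | unexposed) = 41/906 = 0.045254
Under exogeneity and monotonicity, PN = (p₁ − p₀)/p₁.
PN = (0.52769 − 0.045254) / 0.52769 ≈ 0.9142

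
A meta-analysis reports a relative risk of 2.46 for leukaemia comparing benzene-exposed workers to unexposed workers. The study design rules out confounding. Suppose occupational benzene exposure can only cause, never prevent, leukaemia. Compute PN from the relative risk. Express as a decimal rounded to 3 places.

Under exogeneity and monotonicity, PN = (RR − 1) / RR = 1 − 1/RR.
PN = (2.46 − 1) / 2.46 = 1.46 / 2.46 ≈ 0.5935

PN ≈ 0.593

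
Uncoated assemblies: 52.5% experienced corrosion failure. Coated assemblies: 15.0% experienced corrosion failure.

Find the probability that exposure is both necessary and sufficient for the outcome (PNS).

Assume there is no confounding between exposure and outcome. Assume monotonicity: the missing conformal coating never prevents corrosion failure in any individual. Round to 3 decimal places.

p₁ = 0.525, p₀ = 0.15.
Under exogeneity and monotonicity, PNS = p₁ − p₀.
PNS = 0.525 − 0.15 = 0.375

PNS ≈ 0.375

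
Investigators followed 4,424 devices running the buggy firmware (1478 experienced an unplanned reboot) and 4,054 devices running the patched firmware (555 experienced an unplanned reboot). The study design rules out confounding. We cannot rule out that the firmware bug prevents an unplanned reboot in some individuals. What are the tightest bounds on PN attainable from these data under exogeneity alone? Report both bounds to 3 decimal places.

p₁ = P(outcome | exposed) = 1478/4424 = 0.33409
p₀ = P(outcome | unexposed) = 555/4054 = 0.1369
Under exogeneity alone the bounds on PN are max{0,(p₁−p₀)/p₁} ≤ PN ≤ min{1,(1−p₀)/p₁}.
  lower = (p₁ − p₀)/p₁ = 0.19718 / 0.33409 ≈ 0.5902
  upper = min{1, (1 − p₀)/p₁} = 0.8631 / 0.33409 ≈ 2.5835 → capped at 1

0.590 ≤ PN ≤ 1.000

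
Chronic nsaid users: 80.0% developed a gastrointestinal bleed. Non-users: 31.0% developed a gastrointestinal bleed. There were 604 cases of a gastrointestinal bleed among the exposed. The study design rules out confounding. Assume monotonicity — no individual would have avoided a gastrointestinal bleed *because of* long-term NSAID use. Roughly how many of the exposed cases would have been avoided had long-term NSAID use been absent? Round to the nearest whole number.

about 370 cases

p₁ = 0.8, p₀ = 0.31.
PN = (p₁ − p₀)/p₁ = (0.8 − 0.31) / 0.8 ≈ 0.61250.
Attributable cases ≈ PN × (exposed cases) = 0.61250 × 604 ≈ 369.95.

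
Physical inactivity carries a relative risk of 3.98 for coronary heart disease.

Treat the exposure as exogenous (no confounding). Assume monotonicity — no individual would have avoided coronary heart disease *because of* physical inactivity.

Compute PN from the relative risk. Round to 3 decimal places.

Under exogeneity and monotonicity, PN = (RR − 1) / RR = 1 − 1/RR.
PN = (3.98 − 1) / 3.98 = 2.98 / 3.98 ≈ 0.7487

PN ≈ 0.749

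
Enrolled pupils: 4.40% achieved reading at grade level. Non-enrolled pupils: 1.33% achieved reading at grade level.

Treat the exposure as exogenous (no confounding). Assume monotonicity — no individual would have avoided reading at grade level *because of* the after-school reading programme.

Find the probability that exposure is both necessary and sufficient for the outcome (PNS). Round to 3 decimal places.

p₁ = 0.044, p₀ = 0.0133.
Under exogeneity and monotonicity, PNS = p₁ − p₀.
PNS = 0.044 − 0.0133 = 0.0307

PNS ≈ 0.031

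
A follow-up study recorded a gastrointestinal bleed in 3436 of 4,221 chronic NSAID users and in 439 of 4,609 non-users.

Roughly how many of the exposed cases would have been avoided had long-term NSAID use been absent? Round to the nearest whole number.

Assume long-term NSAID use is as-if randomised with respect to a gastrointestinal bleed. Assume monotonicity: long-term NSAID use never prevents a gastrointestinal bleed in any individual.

about 3034 cases

p₁ = P(outcome | exposed) = 3436/4221 = 0.81403
p₀ = P(outcome | unexposed) = 439/4609 = 0.095248
PN = (p₁ − p₀)/p₁ = (0.81403 − 0.095248) / 0.81403 ≈ 0.88299.
Attributable cases ≈ PN × (exposed cases) = 0.88299 × 3436 ≈ 3033.96.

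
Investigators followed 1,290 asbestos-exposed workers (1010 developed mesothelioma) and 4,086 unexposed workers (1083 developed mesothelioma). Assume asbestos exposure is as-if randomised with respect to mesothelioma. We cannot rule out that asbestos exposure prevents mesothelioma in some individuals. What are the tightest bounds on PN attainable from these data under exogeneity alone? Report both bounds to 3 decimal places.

0.661 ≤ PN ≤ 0.939

p₁ = P(outcome | exposed) = 1010/1290 = 0.78295
p₀ = P(outcome | unexposed) = 1083/4086 = 0.26505
Under exogeneity alone the bounds on PN are max{0,(p₁−p₀)/p₁} ≤ PN ≤ min{1,(1−p₀)/p₁}.
  lower = (p₁ − p₀)/p₁ = 0.51789 / 0.78295 ≈ 0.6615
  upper = min{1, (1 − p₀)/p₁} = 0.73495 / 0.78295 ≈ 0.9387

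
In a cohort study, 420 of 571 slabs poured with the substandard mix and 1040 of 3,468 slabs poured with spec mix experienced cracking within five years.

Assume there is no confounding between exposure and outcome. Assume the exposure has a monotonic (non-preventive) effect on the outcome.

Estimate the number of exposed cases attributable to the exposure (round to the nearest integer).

p₁ = P(outcome | exposed) = 420/571 = 0.73555
p₀ = P(outcome | unexposed) = 1040/3468 = 0.29988
PN = (p₁ − p₀)/p₁ = (0.73555 − 0.29988) / 0.73555 ≈ 0.59230.
Attributable cases ≈ PN × (exposed cases) = 0.59230 × 420 ≈ 248.77.

about 249 cases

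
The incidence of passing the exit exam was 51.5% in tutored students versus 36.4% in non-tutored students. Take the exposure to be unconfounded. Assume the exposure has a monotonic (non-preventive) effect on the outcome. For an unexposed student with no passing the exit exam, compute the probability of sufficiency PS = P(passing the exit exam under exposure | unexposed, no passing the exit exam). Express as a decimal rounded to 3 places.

PS ≈ 0.237

p₁ = 0.515, p₀ = 0.364.
Under exogeneity and monotonicity, PS = (p₁ − p₀) / (1 − p₀).
PS = (0.515 − 0.364) / (1 − 0.364) = 0.151 / 0.636 ≈ 0.2374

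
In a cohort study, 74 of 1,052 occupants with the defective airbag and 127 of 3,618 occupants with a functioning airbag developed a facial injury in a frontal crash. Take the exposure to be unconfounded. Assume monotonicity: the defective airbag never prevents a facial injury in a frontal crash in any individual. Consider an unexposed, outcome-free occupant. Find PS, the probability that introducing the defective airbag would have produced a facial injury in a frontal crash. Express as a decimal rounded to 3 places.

PS ≈ 0.037

p₁ = P(outcome | exposed) = 74/1052 = 0.070342
p₀ = P(outcome | unexposed) = 127/3618 = 0.035102
Under exogeneity and monotonicity, PS = (p₁ − p₀) / (1 − p₀).
PS = (0.070342 − 0.035102) / (1 − 0.035102) = 0.03524 / 0.9649 ≈ 0.0365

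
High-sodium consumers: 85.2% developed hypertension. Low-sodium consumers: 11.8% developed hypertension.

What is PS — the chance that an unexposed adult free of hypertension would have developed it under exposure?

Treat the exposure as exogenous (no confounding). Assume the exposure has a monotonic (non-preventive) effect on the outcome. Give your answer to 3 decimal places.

PS ≈ 0.832

p₁ = 0.852, p₀ = 0.118.
Under exogeneity and monotonicity, PS = (p₁ − p₀) / (1 − p₀).
PS = (0.852 − 0.118) / (1 − 0.118) = 0.734 / 0.882 ≈ 0.8322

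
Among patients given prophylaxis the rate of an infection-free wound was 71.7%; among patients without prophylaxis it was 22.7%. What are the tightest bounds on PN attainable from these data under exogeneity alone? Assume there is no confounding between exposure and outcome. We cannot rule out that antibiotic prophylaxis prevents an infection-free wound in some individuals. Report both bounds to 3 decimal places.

0.683 ≤ PN ≤ 1.000

p₁ = 0.717, p₀ = 0.227.
Under exogeneity alone the bounds on PN are max{0,(p₁−p₀)/p₁} ≤ PN ≤ min{1,(1−p₀)/p₁}.
  lower = (p₁ − p₀)/p₁ = 0.49 / 0.717 ≈ 0.6834
  upper = min{1, (1 − p₀)/p₁} = 0.773 / 0.717 ≈ 1.0781 → capped at 1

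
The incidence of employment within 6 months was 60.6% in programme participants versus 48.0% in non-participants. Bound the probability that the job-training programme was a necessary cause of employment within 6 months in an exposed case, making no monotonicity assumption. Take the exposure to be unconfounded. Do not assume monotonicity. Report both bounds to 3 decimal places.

0.208 ≤ PN ≤ 0.858

p₁ = 0.606, p₀ = 0.48.
Under exogeneity alone the bounds on PN are max{0,(p₁−p₀)/p₁} ≤ PN ≤ min{1,(1−p₀)/p₁}.
  lower = (p₁ − p₀)/p₁ = 0.126 / 0.606 ≈ 0.2079
  upper = min{1, (1 − p₀)/p₁} = 0.52 / 0.606 ≈ 0.8581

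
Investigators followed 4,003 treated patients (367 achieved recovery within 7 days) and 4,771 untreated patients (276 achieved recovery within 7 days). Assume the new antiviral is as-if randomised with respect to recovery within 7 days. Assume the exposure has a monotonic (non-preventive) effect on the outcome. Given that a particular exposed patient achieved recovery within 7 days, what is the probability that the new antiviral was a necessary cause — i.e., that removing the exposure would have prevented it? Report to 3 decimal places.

p₁ = P(outcome | exposed) = 367/4003 = 0.091681
p₀ = P(outcome | unexposed) = 276/4771 = 0.05785
Under exogeneity and monotonicity, PN = (p₁ − p₀) / p₁.
PN = (0.091681 − 0.05785) / 0.091681 = 0.033832 / 0.091681 ≈ 0.3690

PN ≈ 0.369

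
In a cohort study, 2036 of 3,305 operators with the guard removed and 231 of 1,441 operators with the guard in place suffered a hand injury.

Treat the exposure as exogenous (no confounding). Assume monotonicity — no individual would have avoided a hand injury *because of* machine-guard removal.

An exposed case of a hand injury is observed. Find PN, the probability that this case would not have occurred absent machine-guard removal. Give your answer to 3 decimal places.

p₁ = P(outcome | exposed) = 2036/3305 = 0.61604
p₀ = P(outcome | unexposed) = 231/1441 = 0.16031
Under exogeneity and monotonicity, PN = (p₁ − p₀) / p₁.
PN = (0.61604 − 0.16031) / 0.61604 = 0.45573 / 0.61604 ≈ 0.7398

PN ≈ 0.740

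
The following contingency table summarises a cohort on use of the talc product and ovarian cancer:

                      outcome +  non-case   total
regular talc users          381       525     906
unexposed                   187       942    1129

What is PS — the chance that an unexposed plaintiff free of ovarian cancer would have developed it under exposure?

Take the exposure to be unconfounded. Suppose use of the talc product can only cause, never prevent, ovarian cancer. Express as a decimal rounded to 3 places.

PS ≈ 0.305

p₁ = P(outcome | exposed) = 381/906 = 0.42053
p₀ = P(outcome | unexposed) = 187/1129 = 0.16563
Under exogeneity and monotonicity, PS = (p₁ − p₀)/(1 − p₀).
PS = (0.42053 − 0.16563) / 0.83437 ≈ 0.3055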